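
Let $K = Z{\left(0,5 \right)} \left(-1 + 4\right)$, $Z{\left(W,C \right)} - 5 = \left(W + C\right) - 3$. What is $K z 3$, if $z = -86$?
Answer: $-5418$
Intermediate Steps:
$Z{\left(W,C \right)} = 2 + C + W$ ($Z{\left(W,C \right)} = 5 - \left(3 - C - W\right) = 5 + \left(-3 + C + W\right) = 2 + C + W$)
$K = 21$ ($K = \left(2 + 5 + 0\right) \left(-1 + 4\right) = 7 \cdot 3 = 21$)
$K z 3 = 21 \left(-86\right) 3 = \left(-1806\right) 3 = -5418$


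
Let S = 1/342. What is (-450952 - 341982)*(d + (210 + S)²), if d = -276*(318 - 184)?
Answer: -330042706710155/58482 ≈ -5.6435e+9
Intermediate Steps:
S = 1/342 ≈ 0.0029240
d = -36984 (d = -276*134 = -36984)
(-450952 - 341982)*(d + (210 + S)²) = (-450952 - 341982)*(-36984 + (210 + 1/342)²) = -792934*(-36984 + (71821/342)²) = -792934*(-36984 + 5158256041/116964) = -792934*832459465/116964 = -330042706710155/58482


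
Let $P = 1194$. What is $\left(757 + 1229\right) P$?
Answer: $2371284$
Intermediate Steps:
$\left(757 + 1229\right) P = \left(757 + 1229\right) 1194 = 1986 \cdot 1194 = 2371284$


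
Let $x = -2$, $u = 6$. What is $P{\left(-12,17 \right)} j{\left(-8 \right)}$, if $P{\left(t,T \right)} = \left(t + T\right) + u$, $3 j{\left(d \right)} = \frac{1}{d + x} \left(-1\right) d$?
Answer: $- \frac{44}{15} \approx -2.9333$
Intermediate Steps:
$j{\left(d \right)} = - \frac{d}{3 \left(-2 + d\right)}$ ($j{\left(d \right)} = \frac{\frac{1}{d - 2} \left(-1\right) d}{3} = \frac{\frac{1}{-2 + d} \left(-1\right) d}{3} = \frac{- \frac{1}{-2 + d} d}{3} = \frac{\left(-1\right) d \frac{1}{-2 + d}}{3} = - \frac{d}{3 \left(-2 + d\right)}$)
$P{\left(t,T \right)} = 6 + T + t$ ($P{\left(t,T \right)} = \left(t + T\right) + 6 = \left(T + t\right) + 6 = 6 + T + t$)
$P{\left(-12,17 \right)} j{\left(-8 \right)} = \left(6 + 17 - 12\right) \left(\left(-1\right) \left(-8\right) \frac{1}{-6 + 3 \left(-8\right)}\right) = 11 \left(\left(-1\right) \left(-8\right) \frac{1}{-6 - 24}\right) = 11 \left(\left(-1\right) \left(-8\right) \frac{1}{-30}\right) = 11 \left(\left(-1\right) \left(-8\right) \left(- \frac{1}{30}\right)\right) = 11 \left(- \frac{4}{15}\right) = - \frac{44}{15}$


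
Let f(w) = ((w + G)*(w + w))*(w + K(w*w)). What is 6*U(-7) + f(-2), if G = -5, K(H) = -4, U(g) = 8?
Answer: -120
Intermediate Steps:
f(w) = 2*w*(-5 + w)*(-4 + w) (f(w) = ((w - 5)*(w + w))*(w - 4) = ((-5 + w)*(2*w))*(-4 + w) = (2*w*(-5 + w))*(-4 + w) = 2*w*(-5 + w)*(-4 + w))
6*U(-7) + f(-2) = 6*8 + 2*(-2)*(20 + (-2)² - 9*(-2)) = 48 + 2*(-2)*(20 + 4 + 18) = 48 + 2*(-2)*42 = 48 - 168 = -120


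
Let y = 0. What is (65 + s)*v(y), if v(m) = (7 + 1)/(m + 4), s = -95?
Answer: -60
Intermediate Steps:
v(m) = 8/(4 + m)
(65 + s)*v(y) = (65 - 95)*(8/(4 + 0)) = -240/4 = -30*2 = -60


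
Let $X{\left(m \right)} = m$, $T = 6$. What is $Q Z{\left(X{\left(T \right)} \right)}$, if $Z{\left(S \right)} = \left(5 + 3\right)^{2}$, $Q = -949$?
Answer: $-60736$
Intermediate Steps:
$Z{\left(S \right)} = 64$ ($Z{\left(S \right)} = 8^{2} = 64$)
$Q Z{\left(X{\left(T \right)} \right)} = \left(-949\right) 64 = -60736$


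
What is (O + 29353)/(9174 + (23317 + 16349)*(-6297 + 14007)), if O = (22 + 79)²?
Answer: 19777/152917017 ≈ 0.00012933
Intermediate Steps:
O = 10201 (O = 101² = 10201)
(O + 29353)/(9174 + (23317 + 16349)*(-6297 + 14007)) = (10201 + 29353)/(9174 + (23317 + 16349)*(-6297 + 14007)) = 39554/(9174 + 39666*7710) = 39554/(9174 + 305824860) = 39554/305834034 = 39554*(1/305834034) = 19777/152917017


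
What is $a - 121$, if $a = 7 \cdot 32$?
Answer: $103$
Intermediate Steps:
$a = 224$
$a - 121 = 224 - 121 = 103$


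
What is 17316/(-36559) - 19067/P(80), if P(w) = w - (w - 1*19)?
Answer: -697399457/694621 ≈ -1004.0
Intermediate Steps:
P(w) = 19 (P(w) = w - (w - 19) = w - (-19 + w) = w + (19 - w) = 19)
17316/(-36559) - 19067/P(80) = 17316/(-36559) - 19067/19 = 17316*(-1/36559) - 19067*1/19 = -17316/36559 - 19067/19 = -697399457/694621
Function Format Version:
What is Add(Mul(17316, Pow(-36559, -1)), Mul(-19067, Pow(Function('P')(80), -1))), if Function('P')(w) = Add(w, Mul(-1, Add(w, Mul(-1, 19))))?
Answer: Rational(-697399457, 694621) ≈ -1004.0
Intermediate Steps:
Function('P')(w) = 19 (Function('P')(w) = Add(w, Mul(-1, Add(w, -19))) = Add(w, Mul(-1, Add(-19, w))) = Add(w, Add(19, Mul(-1, w))) = 19)
Add(Mul(17316, Pow(-36559, -1)), Mul(-19067, Pow(Function('P')(80), -1))) = Add(Mul(17316, Pow(-36559, -1)), Mul(-19067, Pow(19, -1))) = Add(Mul(17316, Rational(-1, 36559)), Mul(-19067, Rational(1, 19))) = Add(Rational(-17316, 36559), Rational(-19067, 19)) = Rational(-697399457, 694621)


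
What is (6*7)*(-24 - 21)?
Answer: -1890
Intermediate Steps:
(6*7)*(-24 - 21) = 42*(-45) = -1890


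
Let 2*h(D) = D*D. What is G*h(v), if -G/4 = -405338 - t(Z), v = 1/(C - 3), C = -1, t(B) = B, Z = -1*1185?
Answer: 404153/8 ≈ 50519.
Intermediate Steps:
Z = -1185
v = -1/4 (v = 1/(-1 - 3) = 1/(-4) = -1/4 ≈ -0.25000)
h(D) = D**2/2 (h(D) = (D*D)/2 = D**2/2)
G = 1616612 (G = -4*(-405338 - 1*(-1185)) = -4*(-405338 + 1185) = -4*(-404153) = 1616612)
G*h(v) = 1616612*((-1/4)**2/2) = 1616612*((1/2)*(1/16)) = 1616612*(1/32) = 404153/8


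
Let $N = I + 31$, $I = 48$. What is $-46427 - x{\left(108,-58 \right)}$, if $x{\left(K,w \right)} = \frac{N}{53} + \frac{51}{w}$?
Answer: $- \frac{142718477}{3074} \approx -46428.0$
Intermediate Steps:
$N = 79$ ($N = 48 + 31 = 79$)
$x{\left(K,w \right)} = \frac{79}{53} + \frac{51}{w}$
$-46427 - x{\left(108,-58 \right)} = -46427 - \left(\frac{79}{53} + \frac{51}{-58}\right) = -46427 - \left(\frac{79}{53} + 51 \left(- \frac{1}{58}\right)\right) = -46427 - \left(\frac{79}{53} - \frac{51}{58}\right) = -46427 - \frac{1879}{3074} = - \frac{142718477}{3074}$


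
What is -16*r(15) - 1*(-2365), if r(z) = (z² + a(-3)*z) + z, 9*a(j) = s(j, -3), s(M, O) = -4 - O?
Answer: -4345/3 ≈ -1448.3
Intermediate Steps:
a(j) = -⅑ (a(j) = (-4 - 1*(-3))/9 = (-4 + 3)/9 = (⅑)*(-1) = -⅑)
r(z) = z² + 8*z/9 (r(z) = (z² - z/9) + z = z² + 8*z/9)
-16*r(15) - 1*(-2365) = -16*15*(8 + 9*15)/9 - 1*(-2365) = -16*15*(8 + 135)/9 + 2365 = -16*15*143/9 + 2365 = -16*715/3 + 2365 = -11440/3 + 2365 = -4345/3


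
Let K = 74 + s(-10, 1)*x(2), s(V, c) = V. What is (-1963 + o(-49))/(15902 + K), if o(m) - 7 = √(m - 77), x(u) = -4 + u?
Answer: -163/1333 + I*√14/5332 ≈ -0.12228 + 0.00070174*I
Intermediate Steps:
o(m) = 7 + √(-77 + m) (o(m) = 7 + √(m - 77) = 7 + √(-77 + m))
K = 94 (K = 74 - 10*(-4 + 2) = 74 - 10*(-2) = 74 + 20 = 94)
(-1963 + o(-49))/(15902 + K) = (-1963 + (7 + √(-77 - 49)))/(15902 + 94) = (-1963 + (7 + √(-126)))/15996 = (-1963 + (7 + 3*I*√14))*(1/15996) = (-1956 + 3*I*√14)*(1/15996) = -163/1333 + I*√14/5332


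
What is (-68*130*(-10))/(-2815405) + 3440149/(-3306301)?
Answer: -1995537940749/1861715273381 ≈ -1.0719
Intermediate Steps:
(-68*130*(-10))/(-2815405) + 3440149/(-3306301) = -8840*(-10)*(-1/2815405) + 3440149*(-1/3306301) = 88400*(-1/2815405) - 3440149/3306301 = -17680/563081 - 3440149/3306301 = -1995537940749/1861715273381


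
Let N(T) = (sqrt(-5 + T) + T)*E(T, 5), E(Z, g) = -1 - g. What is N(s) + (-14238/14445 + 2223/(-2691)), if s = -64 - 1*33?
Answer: 21417649/36915 - 6*I*sqrt(102) ≈ 580.19 - 60.597*I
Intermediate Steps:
s = -97 (s = -64 - 33 = -97)
N(T) = -6*T - 6*sqrt(-5 + T) (N(T) = (sqrt(-5 + T) + T)*(-1 - 1*5) = (T + sqrt(-5 + T))*(-1 - 5) = (T + sqrt(-5 + T))*(-6) = -6*T - 6*sqrt(-5 + T))
N(s) + (-14238/14445 + 2223/(-2691)) = (-6*(-97) - 6*sqrt(-5 - 97)) + (-14238/14445 + 2223/(-2691)) = (582 - 6*I*sqrt(102)) + (-14238*1/14445 + 2223*(-1/2691)) = (582 - 6*I*sqrt(102)) + (-1582/1605 - 19/23) = (582 - 6*I*sqrt(102)) - 66881/36915 = 21417649/36915 - 6*I*sqrt(102)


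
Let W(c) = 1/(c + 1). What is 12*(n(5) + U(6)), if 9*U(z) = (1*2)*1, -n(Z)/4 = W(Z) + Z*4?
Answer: -2896/3 ≈ -965.33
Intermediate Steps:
W(c) = 1/(1 + c)
n(Z) = -16*Z - 4/(1 + Z) (n(Z) = -4*(1/(1 + Z) + Z*4) = -4*(1/(1 + Z) + 4*Z) = -16*Z - 4/(1 + Z))
U(z) = 2/9 (U(z) = ((1*2)*1)/9 = (2*1)/9 = (⅑)*2 = 2/9)
12*(n(5) + U(6)) = 12*(4*(-1 - 4*5*(1 + 5))/(1 + 5) + 2/9) = 12*(4*(-1 - 4*5*6)/6 + 2/9) = 12*(4*(⅙)*(-1 - 120) + 2/9) = 12*(4*(⅙)*(-121) + 2/9) = 12*(-242/3 + 2/9) = 12*(-724/9) = -2896/3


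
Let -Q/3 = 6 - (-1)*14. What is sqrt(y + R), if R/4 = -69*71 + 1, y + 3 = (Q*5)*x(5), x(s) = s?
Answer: I*sqrt(21095) ≈ 145.24*I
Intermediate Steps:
Q = -60 (Q = -3*(6 - (-1)*14) = -3*(6 - 1*(-14)) = -3*(6 + 14) = -3*20 = -60)
y = -1503 (y = -3 - 60*5*5 = -3 - 300*5 = -3 - 1500 = -1503)
R = -19592 (R = 4*(-69*71 + 1) = 4*(-4899 + 1) = 4*(-4898) = -19592)
sqrt(y + R) = sqrt(-1503 - 19592) = sqrt(-21095) = I*sqrt(21095)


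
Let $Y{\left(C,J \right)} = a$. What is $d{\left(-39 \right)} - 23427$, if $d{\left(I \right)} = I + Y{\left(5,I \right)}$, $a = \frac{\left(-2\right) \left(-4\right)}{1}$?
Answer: $-23458$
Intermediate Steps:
$a = 8$ ($a = 8 \cdot 1 = 8$)
$Y{\left(C,J \right)} = 8$
$d{\left(I \right)} = 8 + I$ ($d{\left(I \right)} = I + 8 = 8 + I$)
$d{\left(-39 \right)} - 23427 = \left(8 - 39\right) - 23427 = -31 - 23427 = -23458$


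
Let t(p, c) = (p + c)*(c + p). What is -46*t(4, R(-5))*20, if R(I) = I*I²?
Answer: -13469720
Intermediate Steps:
R(I) = I³
t(p, c) = (c + p)² (t(p, c) = (c + p)*(c + p) = (c + p)²)
-46*t(4, R(-5))*20 = -46*((-5)³ + 4)²*20 = -46*(-125 + 4)²*20 = -46*(-121)²*20 = -46*14641*20 = -673486*20 = -13469720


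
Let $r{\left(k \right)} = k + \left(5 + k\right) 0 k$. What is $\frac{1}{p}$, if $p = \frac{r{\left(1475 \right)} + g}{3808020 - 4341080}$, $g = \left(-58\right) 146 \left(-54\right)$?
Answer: $- \frac{533060}{458747} \approx -1.162$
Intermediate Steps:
$g = 457272$ ($g = \left(-8468\right) \left(-54\right) = 457272$)
$r{\left(k \right)} = k$ ($r{\left(k \right)} = k + 0 k = k + 0 = k$)
$p = - \frac{458747}{533060}$ ($p = \frac{1475 + 457272}{3808020 - 4341080} = \frac{458747}{-533060} = 458747 \left(- \frac{1}{533060}\right) = - \frac{458747}{533060} \approx -0.86059$)
$\frac{1}{p} = \frac{1}{- \frac{458747}{533060}} = - \frac{533060}{458747}$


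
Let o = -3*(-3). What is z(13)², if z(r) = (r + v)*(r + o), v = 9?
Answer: 234256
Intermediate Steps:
o = 9
z(r) = (9 + r)² (z(r) = (r + 9)*(r + 9) = (9 + r)*(9 + r) = (9 + r)²)
z(13)² = (81 + 13² + 18*13)² = (81 + 169 + 234)² = 484² = 234256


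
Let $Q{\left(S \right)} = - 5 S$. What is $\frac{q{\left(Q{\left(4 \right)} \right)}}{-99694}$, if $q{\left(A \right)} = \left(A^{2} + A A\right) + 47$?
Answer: $- \frac{121}{14242} \approx -0.008496$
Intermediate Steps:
$q{\left(A \right)} = 47 + 2 A^{2}$ ($q{\left(A \right)} = \left(A^{2} + A^{2}\right) + 47 = 2 A^{2} + 47 = 47 + 2 A^{2}$)
$\frac{q{\left(Q{\left(4 \right)} \right)}}{-99694} = \frac{47 + 2 \left(\left(-5\right) 4\right)^{2}}{-99694} = \left(47 + 2 \left(-20\right)^{2}\right) \left(- \frac{1}{99694}\right) = \left(47 + 2 \cdot 400\right) \left(- \frac{1}{99694}\right) = \left(47 + 800\right) \left(- \frac{1}{99694}\right) = 847 \left(- \frac{1}{99694}\right) = - \frac{121}{14242}$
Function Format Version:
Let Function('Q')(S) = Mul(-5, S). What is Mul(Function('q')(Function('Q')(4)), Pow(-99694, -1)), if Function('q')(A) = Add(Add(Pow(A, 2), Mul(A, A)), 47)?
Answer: Rational(-121, 14242) ≈ -0.0084960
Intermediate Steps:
Function('q')(A) = Add(47, Mul(2, Pow(A, 2))) (Function('q')(A) = Add(Add(Pow(A, 2), Pow(A, 2)), 47) = Add(Mul(2, Pow(A, 2)), 47) = Add(47, Mul(2, Pow(A, 2))))
Mul(Function('q')(Function('Q')(4)), Pow(-99694, -1)) = Mul(Add(47, Mul(2, Pow(Mul(-5, 4), 2))), Pow(-99694, -1)) = Mul(Add(47, Mul(2, Pow(-20, 2))), Rational(-1, 99694)) = Mul(Add(47, Mul(2, 400)), Rational(-1, 99694)) = Mul(Add(47, 800), Rational(-1, 99694)) = Mul(847, Rational(-1, 99694)) = Rational(-121, 14242)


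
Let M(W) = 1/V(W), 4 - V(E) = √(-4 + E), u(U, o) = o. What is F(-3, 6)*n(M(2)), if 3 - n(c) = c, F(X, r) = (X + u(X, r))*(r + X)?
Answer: 25 - I*√2/2 ≈ 25.0 - 0.70711*I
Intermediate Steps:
V(E) = 4 - √(-4 + E)
F(X, r) = (X + r)² (F(X, r) = (X + r)*(r + X) = (X + r)*(X + r) = (X + r)²)
M(W) = 1/(4 - √(-4 + W))
n(c) = 3 - c
F(-3, 6)*n(M(2)) = ((-3)² + 6² + 2*(-3)*6)*(3 - (-1)/(-4 + √(-4 + 2))) = (9 + 36 - 36)*(3 - (-1)/(-4 + √(-2))) = 9*(3 - (-1)/(-4 + I*√2)) = 9*(3 + 1/(-4 + I*√2)) = 27 + 9/(-4 + I*√2)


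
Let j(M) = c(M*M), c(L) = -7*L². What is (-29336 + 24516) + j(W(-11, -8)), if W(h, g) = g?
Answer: -33492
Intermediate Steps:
j(M) = -7*M⁴
(-29336 + 24516) + j(W(-11, -8)) = (-29336 + 24516) - 7*(-8)⁴ = -4820 - 7*4096 = -4820 - 28672 = -33492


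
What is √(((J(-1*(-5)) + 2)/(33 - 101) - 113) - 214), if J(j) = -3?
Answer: I*√377995/34 ≈ 18.083*I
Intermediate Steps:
√(((J(-1*(-5)) + 2)/(33 - 101) - 113) - 214) = √(((-3 + 2)/(33 - 101) - 113) - 214) = √((-1/(-68) - 113) - 214) = √((-1*(-1/68) - 113) - 214) = √((1/68 - 113) - 214) = √(-7683/68 - 214) = √(-22235/68) = I*√377995/34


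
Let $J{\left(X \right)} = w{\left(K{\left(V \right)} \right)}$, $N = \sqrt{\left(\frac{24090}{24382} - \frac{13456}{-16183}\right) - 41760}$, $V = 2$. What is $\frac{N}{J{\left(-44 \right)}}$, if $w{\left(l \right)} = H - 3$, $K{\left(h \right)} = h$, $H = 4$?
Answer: $\frac{i \sqrt{304994900205963293}}{2702561} \approx 204.35 i$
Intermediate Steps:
$w{\left(l \right)} = 1$ ($w{\left(l \right)} = 4 - 3 = 1$)
$N = \frac{i \sqrt{304994900205963293}}{2702561}$ ($N = \sqrt{\left(24090 \cdot \frac{1}{24382} - - \frac{13456}{16183}\right) - 41760} = \sqrt{\left(\frac{165}{167} + \frac{13456}{16183}\right) - 41760} = \sqrt{\frac{4917347}{2702561} - 41760} = \sqrt{- \frac{112854030013}{2702561}} = \frac{i \sqrt{304994900205963293}}{2702561} \approx 204.35 i$)
$J{\left(X \right)} = 1$
$\frac{N}{J{\left(-44 \right)}} = \frac{\frac{1}{2702561} i \sqrt{304994900205963293}}{1} = \frac{i \sqrt{304994900205963293}}{2702561} \cdot 1 = \frac{i \sqrt{304994900205963293}}{2702561}$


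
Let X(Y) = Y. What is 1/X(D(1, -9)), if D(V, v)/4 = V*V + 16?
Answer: 1/68 ≈ 0.014706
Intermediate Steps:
D(V, v) = 64 + 4*V**2 (D(V, v) = 4*(V*V + 16) = 4*(V**2 + 16) = 4*(16 + V**2) = 64 + 4*V**2)
1/X(D(1, -9)) = 1/(64 + 4*1**2) = 1/(64 + 4*1) = 1/(64 + 4) = 1/68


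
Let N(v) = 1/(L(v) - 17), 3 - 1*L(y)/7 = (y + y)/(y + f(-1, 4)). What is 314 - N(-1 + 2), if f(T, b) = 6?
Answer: 627/2 ≈ 313.50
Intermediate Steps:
L(y) = 21 - 14*y/(6 + y) (L(y) = 21 - 7*(y + y)/(y + 6) = 21 - 7*2*y/(6 + y) = 21 - 14*y/(6 + y))
N(v) = 1/(-17 + 7*(18 + v)/(6 + v)) (N(v) = 1/(7*(18 + v)/(6 + v) - 17) = 1/(-17 + 7*(18 + v)/(6 + v)))
314 - N(-1 + 2) = 314 - (-6 - (-1 + 2))/(2*(-12 + 5*(-1 + 2))) = 314 - (-6 - 1*1)/(2*(-12 + 5*1)) = 314 - (-6 - 1)/(2*(-12 + 5)) = 314 - (-7)/(2*(-7)) = 314 - (-1)*(-7)/(2*7) = 314 - 1*½ = 314 - ½ = 627/2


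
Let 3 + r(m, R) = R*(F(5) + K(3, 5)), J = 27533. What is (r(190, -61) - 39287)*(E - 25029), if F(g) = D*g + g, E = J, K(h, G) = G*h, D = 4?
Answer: -104491920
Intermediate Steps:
E = 27533
F(g) = 5*g (F(g) = 4*g + g = 5*g)
r(m, R) = -3 + 40*R (r(m, R) = -3 + R*(5*5 + 5*3) = -3 + R*(25 + 15) = -3 + R*40 = -3 + 40*R)
(r(190, -61) - 39287)*(E - 25029) = ((-3 + 40*(-61)) - 39287)*(27533 - 25029) = ((-3 - 2440) - 39287)*2504 = (-2443 - 39287)*2504 = -41730*2504 = -104491920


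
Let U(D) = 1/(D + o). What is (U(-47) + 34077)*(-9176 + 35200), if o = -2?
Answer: 43454146528/49 ≈ 8.8682e+8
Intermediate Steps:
U(D) = 1/(-2 + D) (U(D) = 1/(D - 2) = 1/(-2 + D))
(U(-47) + 34077)*(-9176 + 35200) = (1/(-2 - 47) + 34077)*(-9176 + 35200) = (1/(-49) + 34077)*26024 = (-1/49 + 34077)*26024 = (1669772/49)*26024 = 43454146528/49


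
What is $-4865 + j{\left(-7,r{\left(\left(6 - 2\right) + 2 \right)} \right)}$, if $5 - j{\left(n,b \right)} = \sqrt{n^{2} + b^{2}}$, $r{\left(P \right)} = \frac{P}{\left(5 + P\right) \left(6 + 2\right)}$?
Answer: $-4860 - \frac{\sqrt{94873}}{44} \approx -4867.0$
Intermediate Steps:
$r{\left(P \right)} = \frac{P}{40 + 8 P}$ ($r{\left(P \right)} = \frac{P}{\left(5 + P\right) 8} = \frac{P}{40 + 8 P}$)
$j{\left(n,b \right)} = 5 - \sqrt{b^{2} + n^{2}}$ ($j{\left(n,b \right)} = 5 - \sqrt{n^{2} + b^{2}} = 5 - \sqrt{b^{2} + n^{2}}$)
$-4865 + j{\left(-7,r{\left(\left(6 - 2\right) + 2 \right)} \right)} = -4865 + \left(5 - \sqrt{\left(\frac{\left(6 - 2\right) + 2}{8 \left(5 + \left(\left(6 - 2\right) + 2\right)\right)}\right)^{2} + \left(-7\right)^{2}}\right) = -4865 + \left(5 - \sqrt{\left(\frac{4 + 2}{8 \left(5 + \left(4 + 2\right)\right)}\right)^{2} + 49}\right) = -4865 + \left(5 - \sqrt{\left(\frac{1}{8} \cdot 6 \frac{1}{5 + 6}\right)^{2} + 49}\right) = -4865 + \left(5 - \sqrt{\left(\frac{1}{8} \cdot 6 \cdot \frac{1}{11}\right)^{2} + 49}\right) = -4865 + \left(5 - \sqrt{\left(\frac{3}{44}\right)^{2} + 49}\right) = -4865 + \left(5 - \sqrt{\frac{9}{1936} + 49}\right) = -4865 + \left(5 - \sqrt{\frac{94873}{1936}}\right) = -4865 + \left(5 - \frac{\sqrt{94873}}{44}\right) = -4860 - \frac{\sqrt{94873}}{44}$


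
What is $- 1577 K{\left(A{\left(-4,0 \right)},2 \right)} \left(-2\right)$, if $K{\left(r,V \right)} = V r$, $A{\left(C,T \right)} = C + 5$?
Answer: $6308$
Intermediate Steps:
$A{\left(C,T \right)} = 5 + C$
$- 1577 K{\left(A{\left(-4,0 \right)},2 \right)} \left(-2\right) = - 1577 \cdot 2 \left(5 - 4\right) \left(-2\right) = - 1577 \cdot 2 \cdot 1 \left(-2\right) = - 1577 \cdot 2 \left(-2\right) = \left(-1577\right) \left(-4\right) = 6308$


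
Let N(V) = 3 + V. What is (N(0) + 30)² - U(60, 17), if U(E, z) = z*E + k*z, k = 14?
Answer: -169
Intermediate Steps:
U(E, z) = 14*z + E*z (U(E, z) = z*E + 14*z = E*z + 14*z = 14*z + E*z)
(N(0) + 30)² - U(60, 17) = ((3 + 0) + 30)² - 17*(14 + 60) = (3 + 30)² - 17*74 = 33² - 1*1258 = 1089 - 1258 = -169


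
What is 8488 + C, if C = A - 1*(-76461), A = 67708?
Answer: 152657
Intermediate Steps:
C = 144169 (C = 67708 - 1*(-76461) = 67708 + 76461 = 144169)
8488 + C = 8488 + 144169 = 152657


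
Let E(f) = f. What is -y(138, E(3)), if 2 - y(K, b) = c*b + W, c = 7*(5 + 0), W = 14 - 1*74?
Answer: 43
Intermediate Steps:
W = -60 (W = 14 - 74 = -60)
c = 35 (c = 7*5 = 35)
y(K, b) = 62 - 35*b (y(K, b) = 2 - (35*b - 60) = 2 - (-60 + 35*b) = 2 + (60 - 35*b) = 62 - 35*b)
-y(138, E(3)) = -(62 - 35*3) = -(62 - 105) = -1*(-43) = 43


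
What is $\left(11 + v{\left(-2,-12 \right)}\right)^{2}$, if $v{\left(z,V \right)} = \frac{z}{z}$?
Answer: $144$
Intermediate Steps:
$v{\left(z,V \right)} = 1$
$\left(11 + v{\left(-2,-12 \right)}\right)^{2} = \left(11 + 1\right)^{2} = 12^{2} = 144$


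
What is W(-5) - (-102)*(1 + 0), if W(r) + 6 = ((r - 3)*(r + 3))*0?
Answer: 96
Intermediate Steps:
W(r) = -6 (W(r) = -6 + ((r - 3)*(r + 3))*0 = -6 + ((-3 + r)*(3 + r))*0 = -6 + 0 = -6)
W(-5) - (-102)*(1 + 0) = -6 - (-102)*(1 + 0) = -6 - (-102) = -6 - 34*(-3) = -6 + 102 = 96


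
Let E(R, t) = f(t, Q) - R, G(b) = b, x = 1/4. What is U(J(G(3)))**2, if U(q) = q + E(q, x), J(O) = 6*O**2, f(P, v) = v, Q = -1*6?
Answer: 36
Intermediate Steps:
Q = -6
x = 1/4 ≈ 0.25000
E(R, t) = -6 - R
U(q) = -6 (U(q) = q + (-6 - q) = -6)
U(J(G(3)))**2 = (-6)**2 = 36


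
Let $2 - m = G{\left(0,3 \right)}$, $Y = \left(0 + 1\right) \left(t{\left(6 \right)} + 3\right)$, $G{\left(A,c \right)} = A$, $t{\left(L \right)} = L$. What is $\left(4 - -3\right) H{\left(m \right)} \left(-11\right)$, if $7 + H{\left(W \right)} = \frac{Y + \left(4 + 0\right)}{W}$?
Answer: $\frac{77}{2} \approx 38.5$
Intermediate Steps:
$Y = 9$ ($Y = \left(0 + 1\right) \left(6 + 3\right) = 1 \cdot 9 = 9$)
$m = 2$ ($m = 2 - 0 = 2 + 0 = 2$)
$H{\left(W \right)} = -7 + \frac{13}{W}$ ($H{\left(W \right)} = -7 + \frac{9 + \left(4 + 0\right)}{W} = -7 + \frac{9 + 4}{W} = -7 + \frac{13}{W}$)
$\left(4 - -3\right) H{\left(m \right)} \left(-11\right) = \left(4 - -3\right) \left(-7 + \frac{13}{2}\right) \left(-11\right) = \left(4 + 3\right) \left(-7 + 13 \cdot \frac{1}{2}\right) \left(-11\right) = 7 \left(-7 + \frac{13}{2}\right) \left(-11\right) = 7 \left(- \frac{1}{2}\right) \left(-11\right) = \left(- \frac{7}{2}\right) \left(-11\right) = \frac{77}{2}$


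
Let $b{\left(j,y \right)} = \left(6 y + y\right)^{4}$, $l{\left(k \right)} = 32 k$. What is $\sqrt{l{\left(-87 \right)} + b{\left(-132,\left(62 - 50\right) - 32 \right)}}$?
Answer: $4 \sqrt{24009826} \approx 19600.0$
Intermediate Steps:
$b{\left(j,y \right)} = 2401 y^{4}$ ($b{\left(j,y \right)} = \left(7 y\right)^{4} = 2401 y^{4}$)
$\sqrt{l{\left(-87 \right)} + b{\left(-132,\left(62 - 50\right) - 32 \right)}} = \sqrt{32 \left(-87\right) + 2401 \left(\left(62 - 50\right) - 32\right)^{4}} = \sqrt{-2784 + 2401 \left(12 - 32\right)^{4}} = \sqrt{-2784 + 2401 \left(-20\right)^{4}} = \sqrt{-2784 + 2401 \cdot 160000} = \sqrt{-2784 + 384160000} = \sqrt{384157216} = 4 \sqrt{24009826}$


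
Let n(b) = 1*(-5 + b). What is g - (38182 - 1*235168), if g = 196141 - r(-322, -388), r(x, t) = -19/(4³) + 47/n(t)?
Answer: 9887940779/25152 ≈ 3.9313e+5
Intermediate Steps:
n(b) = -5 + b
r(x, t) = -19/64 + 47/(-5 + t) (r(x, t) = -19/(4³) + 47/(-5 + t) = -19/64 + 47/(-5 + t))
g = 4933348907/25152 (g = 196141 - (3103 - 19*(-388))/(64*(-5 - 388)) = 196141 - (3103 + 7372)/(64*(-393)) = 196141 - (-1)*10475/(64*393) = 196141 - 1*(-10475/25152) = 196141 + 10475/25152 = 4933348907/25152 ≈ 1.9614e+5)
g - (38182 - 1*235168) = 4933348907/25152 - (38182 - 1*235168) = 4933348907/25152 - (38182 - 235168) = 4933348907/25152 - 1*(-196986) = 4933348907/25152 + 196986 = 9887940779/25152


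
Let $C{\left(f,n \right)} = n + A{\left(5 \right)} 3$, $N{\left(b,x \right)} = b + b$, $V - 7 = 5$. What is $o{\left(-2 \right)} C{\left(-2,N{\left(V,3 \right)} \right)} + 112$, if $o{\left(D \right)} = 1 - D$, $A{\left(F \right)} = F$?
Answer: $229$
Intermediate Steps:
$V = 12$ ($V = 7 + 5 = 12$)
$N{\left(b,x \right)} = 2 b$
$C{\left(f,n \right)} = 15 + n$ ($C{\left(f,n \right)} = n + 5 \cdot 3 = n + 15 = 15 + n$)
$o{\left(-2 \right)} C{\left(-2,N{\left(V,3 \right)} \right)} + 112 = \left(1 - -2\right) \left(15 + 2 \cdot 12\right) + 112 = \left(1 + 2\right) \left(15 + 24\right) + 112 = 3 \cdot 39 + 112 = 117 + 112 = 229$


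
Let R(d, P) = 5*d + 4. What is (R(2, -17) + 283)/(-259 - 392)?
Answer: -99/217 ≈ -0.45622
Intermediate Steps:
R(d, P) = 4 + 5*d
(R(2, -17) + 283)/(-259 - 392) = ((4 + 5*2) + 283)/(-259 - 392) = ((4 + 10) + 283)/(-651) = (14 + 283)*(-1/651) = 297*(-1/651) = -99/217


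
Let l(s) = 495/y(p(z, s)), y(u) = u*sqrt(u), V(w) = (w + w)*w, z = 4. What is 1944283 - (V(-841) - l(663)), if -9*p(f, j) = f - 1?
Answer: 529721 + 1485*I*sqrt(3) ≈ 5.2972e+5 + 2572.1*I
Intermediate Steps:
p(f, j) = 1/9 - f/9 (p(f, j) = -(f - 1)/9 = -(-1 + f)/9 = 1/9 - f/9)
V(w) = 2*w**2 (V(w) = (2*w)*w = 2*w**2)
y(u) = u**(3/2)
l(s) = 1485*I*sqrt(3) (l(s) = 495/((1/9 - 1/9*4)**(3/2)) = 495/((1/9 - 4/9)**(3/2)) = 495/((-1/3)**(3/2)) = 495/((-I*sqrt(3)/9)) = 495*(3*I*sqrt(3)) = 1485*I*sqrt(3))
1944283 - (V(-841) - l(663)) = 1944283 - (2*(-841)**2 - 1485*I*sqrt(3)) = 1944283 - (2*707281 - 1485*I*sqrt(3)) = 1944283 - (1414562 - 1485*I*sqrt(3)) = 1944283 + (-1414562 + 1485*I*sqrt(3)) = 529721 + 1485*I*sqrt(3)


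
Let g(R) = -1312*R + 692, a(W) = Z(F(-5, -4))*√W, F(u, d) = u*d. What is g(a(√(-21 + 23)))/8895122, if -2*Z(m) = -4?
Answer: 346/4447561 - 1312*2^(¼)/4447561 ≈ -0.00027301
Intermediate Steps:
F(u, d) = d*u
Z(m) = 2 (Z(m) = -½*(-4) = 2)
a(W) = 2*√W
g(R) = 692 - 1312*R
g(a(√(-21 + 23)))/8895122 = (692 - 2624*√(√(-21 + 23)))/8895122 = (692 - 2624*√(√2))*(1/8895122) = (692 - 2624*2^(¼))*(1/8895122) = 346/4447561 - 1312*2^(¼)/4447561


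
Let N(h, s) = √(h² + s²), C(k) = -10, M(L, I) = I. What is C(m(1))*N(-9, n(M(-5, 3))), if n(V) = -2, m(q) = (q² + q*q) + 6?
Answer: -10*√85 ≈ -92.195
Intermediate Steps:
m(q) = 6 + 2*q² (m(q) = (q² + q²) + 6 = 2*q² + 6 = 6 + 2*q²)
C(m(1))*N(-9, n(M(-5, 3))) = -10*√((-9)² + (-2)²) = -10*√(81 + 4) = -10*√85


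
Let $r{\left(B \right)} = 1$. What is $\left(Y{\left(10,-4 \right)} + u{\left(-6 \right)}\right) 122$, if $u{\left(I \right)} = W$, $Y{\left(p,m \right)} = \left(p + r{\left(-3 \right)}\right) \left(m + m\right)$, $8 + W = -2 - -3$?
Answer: $-11590$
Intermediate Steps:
$W = -7$ ($W = -8 - -1 = -8 + \left(-2 + 3\right) = -8 + 1 = -7$)
$Y{\left(p,m \right)} = 2 m \left(1 + p\right)$ ($Y{\left(p,m \right)} = \left(p + 1\right) \left(m + m\right) = \left(1 + p\right) 2 m = 2 m \left(1 + p\right)$)
$u{\left(I \right)} = -7$
$\left(Y{\left(10,-4 \right)} + u{\left(-6 \right)}\right) 122 = \left(2 \left(-4\right) \left(1 + 10\right) - 7\right) 122 = \left(2 \left(-4\right) 11 - 7\right) 122 = \left(-88 - 7\right) 122 = \left(-95\right) 122 = -11590$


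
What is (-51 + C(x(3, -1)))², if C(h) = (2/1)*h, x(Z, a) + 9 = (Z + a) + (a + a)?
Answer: 4761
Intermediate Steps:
x(Z, a) = -9 + Z + 3*a (x(Z, a) = -9 + ((Z + a) + (a + a)) = -9 + ((Z + a) + 2*a) = -9 + (Z + 3*a) = -9 + Z + 3*a)
C(h) = 2*h (C(h) = (2*1)*h = 2*h)
(-51 + C(x(3, -1)))² = (-51 + 2*(-9 + 3 + 3*(-1)))² = (-51 + 2*(-9 + 3 - 3))² = (-51 + 2*(-9))² = (-51 - 18)² = (-69)² = 4761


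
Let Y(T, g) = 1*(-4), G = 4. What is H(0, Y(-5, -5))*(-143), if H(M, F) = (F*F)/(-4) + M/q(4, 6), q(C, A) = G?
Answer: 572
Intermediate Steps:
Y(T, g) = -4
q(C, A) = 4
H(M, F) = -F²/4 + M/4 (H(M, F) = (F*F)/(-4) + M/4 = F²*(-¼) + M*(¼) = -F²/4 + M/4)
H(0, Y(-5, -5))*(-143) = (-¼*(-4)² + (¼)*0)*(-143) = (-¼*16 + 0)*(-143) = (-4 + 0)*(-143) = -4*(-143) = 572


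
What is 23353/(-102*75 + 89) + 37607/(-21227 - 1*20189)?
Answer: -1251534375/313146376 ≈ -3.9966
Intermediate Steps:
23353/(-102*75 + 89) + 37607/(-21227 - 1*20189) = 23353/(-7650 + 89) + 37607/(-21227 - 20189) = 23353/(-7561) + 37607/(-41416) = 23353*(-1/7561) + 37607*(-1/41416) = -23353/7561 - 37607/41416 = -1251534375/313146376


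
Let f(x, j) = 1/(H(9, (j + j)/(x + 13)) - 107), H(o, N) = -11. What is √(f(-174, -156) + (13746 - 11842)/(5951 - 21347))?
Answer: I*√27258641094/454182 ≈ 0.36351*I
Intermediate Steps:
f(x, j) = -1/118 (f(x, j) = 1/(-11 - 107) = 1/(-118) = -1/118)
√(f(-174, -156) + (13746 - 11842)/(5951 - 21347)) = √(-1/118 + (13746 - 11842)/(5951 - 21347)) = √(-1/118 + 1904/(-15396)) = √(-1/118 + 1904*(-1/15396)) = √(-1/118 - 476/3849) = √(-60017/454182) = I*√27258641094/454182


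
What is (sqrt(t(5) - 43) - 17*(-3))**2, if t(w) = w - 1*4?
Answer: (51 + I*sqrt(42))**2 ≈ 2559.0 + 661.04*I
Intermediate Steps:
t(w) = -4 + w (t(w) = w - 4 = -4 + w)
(sqrt(t(5) - 43) - 17*(-3))**2 = (sqrt((-4 + 5) - 43) - 17*(-3))**2 = (sqrt(1 - 43) + 51)**2 = (sqrt(-42) + 51)**2 = (I*sqrt(42) + 51)**2 = (51 + I*sqrt(42))**2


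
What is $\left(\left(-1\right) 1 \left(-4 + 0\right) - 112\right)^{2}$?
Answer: $11664$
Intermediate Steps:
$\left(\left(-1\right) 1 \left(-4 + 0\right) - 112\right)^{2} = \left(\left(-1\right) \left(-4\right) - 112\right)^{2} = \left(4 - 112\right)^{2} = \left(-108\right)^{2} = 11664$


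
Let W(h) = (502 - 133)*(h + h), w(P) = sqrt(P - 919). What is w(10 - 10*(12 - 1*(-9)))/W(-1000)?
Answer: -I*sqrt(1119)/738000 ≈ -4.5327e-5*I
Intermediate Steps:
w(P) = sqrt(-919 + P)
W(h) = 738*h (W(h) = 369*(2*h) = 738*h)
w(10 - 10*(12 - 1*(-9)))/W(-1000) = sqrt(-919 + (10 - 10*(12 - 1*(-9))))/((738*(-1000))) = sqrt(-919 + (10 - 10*(12 + 9)))/(-738000) = sqrt(-919 + (10 - 10*21))*(-1/738000) = sqrt(-919 + (10 - 210))*(-1/738000) = sqrt(-919 - 200)*(-1/738000) = sqrt(-1119)*(-1/738000) = (I*sqrt(1119))*(-1/738000) = -I*sqrt(1119)/738000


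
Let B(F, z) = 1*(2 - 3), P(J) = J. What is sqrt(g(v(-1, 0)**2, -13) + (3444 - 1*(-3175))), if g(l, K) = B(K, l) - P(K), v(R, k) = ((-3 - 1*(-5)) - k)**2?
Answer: sqrt(6631) ≈ 81.431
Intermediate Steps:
B(F, z) = -1 (B(F, z) = 1*(-1) = -1)
v(R, k) = (2 - k)**2 (v(R, k) = ((-3 + 5) - k)**2 = (2 - k)**2)
g(l, K) = -1 - K
sqrt(g(v(-1, 0)**2, -13) + (3444 - 1*(-3175))) = sqrt((-1 - 1*(-13)) + (3444 - 1*(-3175))) = sqrt((-1 + 13) + (3444 + 3175)) = sqrt(12 + 6619) = sqrt(6631)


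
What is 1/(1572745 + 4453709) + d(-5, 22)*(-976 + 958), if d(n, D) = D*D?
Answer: -52502467247/6026454 ≈ -8712.0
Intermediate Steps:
d(n, D) = D²
1/(1572745 + 4453709) + d(-5, 22)*(-976 + 958) = 1/(1572745 + 4453709) + 22²*(-976 + 958) = 1/6026454 + 484*(-18) = 1/6026454 - 8712 = -52502467247/6026454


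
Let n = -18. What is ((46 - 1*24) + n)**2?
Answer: 16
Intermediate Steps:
((46 - 1*24) + n)**2 = ((46 - 1*24) - 18)**2 = ((46 - 24) - 18)**2 = (22 - 18)**2 = 4**2 = 16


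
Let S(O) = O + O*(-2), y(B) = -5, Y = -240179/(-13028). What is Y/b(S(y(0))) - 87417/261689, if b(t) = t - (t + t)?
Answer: -68546545711/17046421460 ≈ -4.0212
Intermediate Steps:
Y = 240179/13028 (Y = -240179*(-1/13028) = 240179/13028 ≈ 18.436)
S(O) = -O (S(O) = O - 2*O = -O)
b(t) = -t (b(t) = t - 2*t = -t)
Y/b(S(y(0))) - 87417/261689 = 240179/(13028*((-(-1)*(-5)))) - 87417/261689 = 240179/(13028*((-1*5))) - 87417*1/261689 = (240179/13028)/(-5) - 87417/261689 = (240179/13028)*(-⅕) - 87417/261689 = -240179/65140 - 87417/261689 = -68546545711/17046421460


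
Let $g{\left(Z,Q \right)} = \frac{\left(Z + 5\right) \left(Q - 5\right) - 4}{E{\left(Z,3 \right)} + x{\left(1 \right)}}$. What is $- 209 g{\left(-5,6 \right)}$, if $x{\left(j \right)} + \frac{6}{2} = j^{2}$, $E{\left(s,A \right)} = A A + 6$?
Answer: $\frac{836}{13} \approx 64.308$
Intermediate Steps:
$E{\left(s,A \right)} = 6 + A^{2}$ ($E{\left(s,A \right)} = A^{2} + 6 = 6 + A^{2}$)
$x{\left(j \right)} = -3 + j^{2}$
$g{\left(Z,Q \right)} = - \frac{4}{13} + \frac{\left(-5 + Q\right) \left(5 + Z\right)}{13}$ ($g{\left(Z,Q \right)} = \frac{\left(Z + 5\right) \left(Q - 5\right) - 4}{\left(6 + 3^{2}\right) - \left(3 - 1^{2}\right)} = \frac{\left(5 + Z\right) \left(-5 + Q\right) - 4}{\left(6 + 9\right) + \left(-3 + 1\right)} = \frac{\left(-5 + Q\right) \left(5 + Z\right) - 4}{15 - 2} = \frac{-4 + \left(-5 + Q\right) \left(5 + Z\right)}{13} = \left(-4 + \left(-5 + Q\right) \left(5 + Z\right)\right) \frac{1}{13} = - \frac{4}{13} + \frac{\left(-5 + Q\right) \left(5 + Z\right)}{13}$)
$- 209 g{\left(-5,6 \right)} = - 209 \left(- \frac{29}{13} - - \frac{25}{13} + \frac{5}{13} \cdot 6 + \frac{1}{13} \cdot 6 \left(-5\right)\right) = - 209 \left(- \frac{29}{13} + \frac{25}{13} + \frac{30}{13} - \frac{30}{13}\right) = \left(-209\right) \left(- \frac{4}{13}\right) = \frac{836}{13}$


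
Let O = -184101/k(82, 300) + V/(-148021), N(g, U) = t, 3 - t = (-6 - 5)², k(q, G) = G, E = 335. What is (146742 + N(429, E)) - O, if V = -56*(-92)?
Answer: 2179427230307/14802100 ≈ 1.4724e+5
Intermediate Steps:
t = -118 (t = 3 - (-6 - 5)² = 3 - 1*(-11)² = 3 - 1*121 = 3 - 121 = -118)
N(g, U) = -118
V = 5152
O = -9084119907/14802100 (O = -184101/300 + 5152/(-148021) = -184101*1/300 + 5152*(-1/148021) = -61367/100 - 5152/148021 = -9084119907/14802100 ≈ -613.71)
(146742 + N(429, E)) - O = (146742 - 118) - 1*(-9084119907/14802100) = 146624 + 9084119907/14802100 = 2179427230307/14802100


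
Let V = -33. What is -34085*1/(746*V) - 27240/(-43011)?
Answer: 237402695/117649422 ≈ 2.0179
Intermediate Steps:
-34085*1/(746*V) - 27240/(-43011) = -34085/((-33*746)) - 27240/(-43011) = -34085/(-24618) - 27240*(-1/43011) = -34085*(-1/24618) + 9080/14337 = 34085/24618 + 9080/14337 = 237402695/117649422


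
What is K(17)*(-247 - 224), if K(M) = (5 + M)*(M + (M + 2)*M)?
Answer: -3523080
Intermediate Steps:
K(M) = (5 + M)*(M + M*(2 + M)) (K(M) = (5 + M)*(M + (2 + M)*M) = (5 + M)*(M + M*(2 + M)))
K(17)*(-247 - 224) = (17*(15 + 17² + 8*17))*(-247 - 224) = (17*(15 + 289 + 136))*(-471) = (17*440)*(-471) = 7480*(-471) = -3523080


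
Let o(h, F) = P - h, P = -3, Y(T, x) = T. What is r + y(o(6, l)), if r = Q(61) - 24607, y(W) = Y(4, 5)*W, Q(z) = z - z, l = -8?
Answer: -24643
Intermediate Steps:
Q(z) = 0
o(h, F) = -3 - h
y(W) = 4*W
r = -24607 (r = 0 - 24607 = -24607)
r + y(o(6, l)) = -24607 + 4*(-3 - 1*6) = -24607 + 4*(-3 - 6) = -24607 + 4*(-9) = -24607 - 36 = -24643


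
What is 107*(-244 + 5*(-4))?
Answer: -28248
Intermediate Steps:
107*(-244 + 5*(-4)) = 107*(-244 - 20) = 107*(-264) = -28248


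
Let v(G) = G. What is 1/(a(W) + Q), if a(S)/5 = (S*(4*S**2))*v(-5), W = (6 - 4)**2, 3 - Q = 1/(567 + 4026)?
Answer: -4593/29381422 ≈ -0.00015632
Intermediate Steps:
Q = 13778/4593 (Q = 3 - 1/(567 + 4026) = 3 - 1/4593 = 13778/4593 ≈ 2.9998)
W = 4 (W = 2**2 = 4)
a(S) = -100*S**3 (a(S) = 5*((S*(4*S**2))*(-5)) = 5*((4*S**3)*(-5)) = 5*(-20*S**3) = -100*S**3)
1/(a(W) + Q) = 1/(-100*4**3 + 13778/4593) = 1/(-100*64 + 13778/4593) = 1/(-6400 + 13778/4593) = 1/(-29381422/4593) = -4593/29381422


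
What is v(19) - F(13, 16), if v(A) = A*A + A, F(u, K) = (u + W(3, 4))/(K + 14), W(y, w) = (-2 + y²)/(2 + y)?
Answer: 9488/25 ≈ 379.52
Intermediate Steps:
W(y, w) = (-2 + y²)/(2 + y)
F(u, K) = (7/5 + u)/(14 + K) (F(u, K) = (u + (-2 + 3²)/(2 + 3))/(K + 14) = (u + (-2 + 9)/5)/(14 + K) = (u + (⅕)*7)/(14 + K) = (u + 7/5)/(14 + K) = (7/5 + u)/(14 + K))
v(A) = A + A² (v(A) = A² + A = A + A²)
v(19) - F(13, 16) = 19*(1 + 19) - (7/5 + 13)/(14 + 16) = 19*20 - 72/(30*5) = 380 - 72/(30*5) = 380 - 1*12/25 = 380 - 12/25 = 9488/25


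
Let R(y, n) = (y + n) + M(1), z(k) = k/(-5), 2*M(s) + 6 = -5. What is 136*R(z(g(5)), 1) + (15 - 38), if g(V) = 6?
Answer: -3991/5 ≈ -798.20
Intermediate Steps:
M(s) = -11/2 (M(s) = -3 + (½)*(-5) = -3 - 5/2 = -11/2)
z(k) = -k/5 (z(k) = k*(-⅕) = -k/5)
R(y, n) = -11/2 + n + y (R(y, n) = (y + n) - 11/2 = (n + y) - 11/2 = -11/2 + n + y)
136*R(z(g(5)), 1) + (15 - 38) = 136*(-11/2 + 1 - ⅕*6) + (15 - 38) = 136*(-11/2 + 1 - 6/5) - 23 = 136*(-57/10) - 23 = -3876/5 - 23 = -3991/5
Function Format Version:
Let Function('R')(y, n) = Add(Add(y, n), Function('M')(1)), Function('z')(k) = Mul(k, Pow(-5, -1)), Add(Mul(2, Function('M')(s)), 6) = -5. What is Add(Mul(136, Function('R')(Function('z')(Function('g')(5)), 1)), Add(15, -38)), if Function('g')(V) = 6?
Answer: Rational(-3991, 5) ≈ -798.20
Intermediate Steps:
Function('M')(s) = Rational(-11, 2) (Function('M')(s) = Add(-3, Mul(Rational(1, 2), -5)) = Add(-3, Rational(-5, 2)) = Rational(-11, 2))
Function('z')(k) = Mul(Rational(-1, 5), k) (Function('z')(k) = Mul(k, Rational(-1, 5)) = Mul(Rational(-1, 5), k))
Function('R')(y, n) = Add(Rational(-11, 2), n, y) (Function('R')(y, n) = Add(Add(y, n), Rational(-11, 2)) = Add(Add(n, y), Rational(-11, 2)) = Add(Rational(-11, 2), n, y))
Add(Mul(136, Function('R')(Function('z')(Function('g')(5)), 1)), Add(15, -38)) = Add(Mul(136, Add(Rational(-11, 2), 1, Mul(Rational(-1, 5), 6))), Add(15, -38)) = Add(Mul(136, Add(Rational(-11, 2), 1, Rational(-6, 5))), -23) = Add(Mul(136, Rational(-57, 10)), -23) = Add(Rational(-3876, 5), -23) = Rational(-3991, 5)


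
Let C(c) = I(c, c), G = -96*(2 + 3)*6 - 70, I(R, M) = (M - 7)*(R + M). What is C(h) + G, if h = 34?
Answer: -1114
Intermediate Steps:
I(R, M) = (-7 + M)*(M + R)
G = -2950 (G = -480*6 - 70 = -96*30 - 70 = -2880 - 70 = -2950)
C(c) = -14*c + 2*c**2 (C(c) = c**2 - 7*c - 7*c + c*c = c**2 - 7*c - 7*c + c**2 = -14*c + 2*c**2)
C(h) + G = 2*34*(-7 + 34) - 2950 = 2*34*27 - 2950 = 1836 - 2950 = -1114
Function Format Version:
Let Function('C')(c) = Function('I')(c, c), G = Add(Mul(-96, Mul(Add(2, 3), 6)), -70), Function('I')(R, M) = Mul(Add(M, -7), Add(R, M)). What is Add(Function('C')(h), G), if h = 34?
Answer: -1114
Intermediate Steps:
Function('I')(R, M) = Mul(Add(-7, M), Add(M, R))
G = -2950 (G = Add(Mul(-96, Mul(5, 6)), -70) = Add(Mul(-96, 30), -70) = Add(-2880, -70) = -2950)
Function('C')(c) = Add(Mul(-14, c), Mul(2, Pow(c, 2))) (Function('C')(c) = Add(Pow(c, 2), Mul(-7, c), Mul(-7, c), Mul(c, c)) = Add(Pow(c, 2), Mul(-7, c), Mul(-7, c), Pow(c, 2)) = Add(Mul(-14, c), Mul(2, Pow(c, 2))))
Add(Function('C')(h), G) = Add(Mul(2, 34, Add(-7, 34)), -2950) = Add(Mul(2, 34, 27), -2950) = Add(1836, -2950) = -1114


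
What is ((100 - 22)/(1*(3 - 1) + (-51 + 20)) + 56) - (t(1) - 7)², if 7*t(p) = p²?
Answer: 8938/1421 ≈ 6.2899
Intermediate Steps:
t(p) = p²/7
((100 - 22)/(1*(3 - 1) + (-51 + 20)) + 56) - (t(1) - 7)² = ((100 - 22)/(1*(3 - 1) + (-51 + 20)) + 56) - ((⅐)*1² - 7)² = (78/(1*2 - 31) + 56) - ((⅐)*1 - 7)² = (78/(2 - 31) + 56) - (⅐ - 7)² = (78/(-29) + 56) - (-48/7)² = (78*(-1/29) + 56) - 1*2304/49 = (-78/29 + 56) - 2304/49 = 1546/29 - 2304/49 = 8938/1421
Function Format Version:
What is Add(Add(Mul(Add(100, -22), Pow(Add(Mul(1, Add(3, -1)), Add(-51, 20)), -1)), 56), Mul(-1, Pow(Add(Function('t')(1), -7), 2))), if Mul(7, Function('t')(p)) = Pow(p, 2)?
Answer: Rational(8938, 1421) ≈ 6.2899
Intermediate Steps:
Function('t')(p) = Mul(Rational(1, 7), Pow(p, 2))
Add(Add(Mul(Add(100, -22), Pow(Add(Mul(1, Add(3, -1)), Add(-51, 20)), -1)), 56), Mul(-1, Pow(Add(Function('t')(1), -7), 2))) = Add(Add(Mul(Add(100, -22), Pow(Add(Mul(1, Add(3, -1)), Add(-51, 20)), -1)), 56), Mul(-1, Pow(Add(Mul(Rational(1, 7), Pow(1, 2)), -7), 2))) = Add(Add(Mul(78, Pow(Add(Mul(1, 2), -31), -1)), 56), Mul(-1, Pow(Add(Mul(Rational(1, 7), 1), -7), 2))) = Add(Add(Mul(78, Pow(Add(2, -31), -1)), 56), Mul(-1, Pow(Add(Rational(1, 7), -7), 2))) = Add(Add(Mul(78, Pow(-29, -1)), 56), Mul(-1, Pow(Rational(-48, 7), 2))) = Add(Add(Mul(78, Rational(-1, 29)), 56), Mul(-1, Rational(2304, 49))) = Add(Add(Rational(-78, 29), 56), Rational(-2304, 49)) = Add(Rational(1546, 29), Rational(-2304, 49)) = Rational(8938, 1421)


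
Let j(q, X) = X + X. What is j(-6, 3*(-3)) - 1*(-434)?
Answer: 416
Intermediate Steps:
j(q, X) = 2*X
j(-6, 3*(-3)) - 1*(-434) = 2*(3*(-3)) - 1*(-434) = 2*(-9) + 434 = -18 + 434 = 416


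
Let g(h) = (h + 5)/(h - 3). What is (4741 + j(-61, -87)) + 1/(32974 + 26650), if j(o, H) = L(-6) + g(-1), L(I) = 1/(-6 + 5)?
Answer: 282558137/59624 ≈ 4739.0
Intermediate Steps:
L(I) = -1 (L(I) = 1/(-1) = -1)
g(h) = (5 + h)/(-3 + h)
j(o, H) = -2 (j(o, H) = -1 + (5 - 1)/(-3 - 1) = -1 + 4/(-4) = -1 - ¼*4 = -1 - 1 = -2)
(4741 + j(-61, -87)) + 1/(32974 + 26650) = (4741 - 2) + 1/(32974 + 26650) = 4739 + 1/59624 = 282558137/59624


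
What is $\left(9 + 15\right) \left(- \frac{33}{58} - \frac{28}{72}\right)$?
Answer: $- \frac{2000}{87} \approx -22.988$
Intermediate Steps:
$\left(9 + 15\right) \left(- \frac{33}{58} - \frac{28}{72}\right) = 24 \left(\left(-33\right) \frac{1}{58} - \frac{7}{18}\right) = 24 \left(- \frac{33}{58} - \frac{7}{18}\right) = 24 \left(- \frac{250}{261}\right) = - \frac{2000}{87}$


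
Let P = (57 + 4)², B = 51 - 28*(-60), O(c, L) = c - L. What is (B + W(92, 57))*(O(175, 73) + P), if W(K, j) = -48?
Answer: 6434109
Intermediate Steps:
B = 1731 (B = 51 + 1680 = 1731)
P = 3721 (P = 61² = 3721)
(B + W(92, 57))*(O(175, 73) + P) = (1731 - 48)*((175 - 1*73) + 3721) = 1683*((175 - 73) + 3721) = 1683*(102 + 3721) = 1683*3823 = 6434109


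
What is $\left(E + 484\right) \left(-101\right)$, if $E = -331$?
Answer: $-15453$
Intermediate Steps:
$\left(E + 484\right) \left(-101\right) = \left(-331 + 484\right) \left(-101\right) = 153 \left(-101\right) = -15453$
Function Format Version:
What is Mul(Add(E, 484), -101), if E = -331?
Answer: -15453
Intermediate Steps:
Mul(Add(E, 484), -101) = Mul(Add(-331, 484), -101) = Mul(153, -101) = -15453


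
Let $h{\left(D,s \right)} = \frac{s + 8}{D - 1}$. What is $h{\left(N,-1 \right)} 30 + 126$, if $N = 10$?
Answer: $\frac{448}{3} \approx 149.33$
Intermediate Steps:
$h{\left(D,s \right)} = \frac{8 + s}{-1 + D}$ ($h{\left(D,s \right)} = \frac{8 + s}{D + \left(-4 + 3\right)} = \frac{8 + s}{D - 1} = \frac{8 + s}{-1 + D}$)
$h{\left(N,-1 \right)} 30 + 126 = \frac{8 - 1}{-1 + 10} \cdot 30 + 126 = \frac{1}{9} \cdot 7 \cdot 30 + 126 = \frac{7}{9} \cdot 30 + 126 = \frac{70}{3} + 126 = \frac{448}{3}$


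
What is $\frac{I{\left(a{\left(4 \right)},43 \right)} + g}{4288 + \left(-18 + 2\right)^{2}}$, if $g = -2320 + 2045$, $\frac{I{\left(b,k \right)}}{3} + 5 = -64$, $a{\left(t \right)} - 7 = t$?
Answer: $- \frac{241}{2272} \approx -0.10607$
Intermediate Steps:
$a{\left(t \right)} = 7 + t$
$I{\left(b,k \right)} = -207$ ($I{\left(b,k \right)} = -15 + 3 \left(-64\right) = -15 - 192 = -207$)
$g = -275$
$\frac{I{\left(a{\left(4 \right)},43 \right)} + g}{4288 + \left(-18 + 2\right)^{2}} = \frac{-207 - 275}{4288 + \left(-18 + 2\right)^{2}} = - \frac{482}{4288 + \left(-16\right)^{2}} = - \frac{482}{4288 + 256} = - \frac{482}{4544} = \left(-482\right) \frac{1}{4544} = - \frac{241}{2272}$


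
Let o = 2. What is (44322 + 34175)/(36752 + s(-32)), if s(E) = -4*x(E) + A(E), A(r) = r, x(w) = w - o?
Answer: 78497/36856 ≈ 2.1298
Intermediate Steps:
x(w) = -2 + w (x(w) = w - 1*2 = w - 2 = -2 + w)
s(E) = 8 - 3*E (s(E) = -4*(-2 + E) + E = (8 - 4*E) + E = 8 - 3*E)
(44322 + 34175)/(36752 + s(-32)) = (44322 + 34175)/(36752 + (8 - 3*(-32))) = 78497/(36752 + (8 + 96)) = 78497/(36752 + 104) = 78497/36856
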